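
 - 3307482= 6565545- 9873027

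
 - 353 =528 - 881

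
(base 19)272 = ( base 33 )PW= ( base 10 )857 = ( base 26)16p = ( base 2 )1101011001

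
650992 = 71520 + 579472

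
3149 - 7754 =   -  4605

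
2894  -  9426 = - 6532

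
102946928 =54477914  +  48469014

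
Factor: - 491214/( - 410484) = 81869/68414 = 2^( - 1 ) * 79^( - 1)*433^( - 1)*81869^1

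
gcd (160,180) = 20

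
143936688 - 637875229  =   - 493938541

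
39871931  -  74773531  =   - 34901600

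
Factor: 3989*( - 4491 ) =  - 3^2 * 499^1 *3989^1  =  - 17914599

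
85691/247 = 85691/247= 346.93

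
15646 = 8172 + 7474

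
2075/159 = 2075/159 = 13.05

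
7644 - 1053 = 6591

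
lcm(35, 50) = 350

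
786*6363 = 5001318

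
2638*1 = 2638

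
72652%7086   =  1792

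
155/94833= 155/94833  =  0.00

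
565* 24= 13560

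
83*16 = 1328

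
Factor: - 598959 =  - 3^2*61^1* 1091^1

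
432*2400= 1036800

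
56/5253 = 56/5253 = 0.01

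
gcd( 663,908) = 1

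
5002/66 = 75 + 26/33=75.79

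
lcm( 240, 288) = 1440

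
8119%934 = 647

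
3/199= 3/199 = 0.02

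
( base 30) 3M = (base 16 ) 70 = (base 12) 94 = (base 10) 112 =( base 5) 422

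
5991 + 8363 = 14354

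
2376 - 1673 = 703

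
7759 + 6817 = 14576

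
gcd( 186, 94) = 2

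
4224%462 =66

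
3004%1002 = 1000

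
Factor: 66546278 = 2^1*33273139^1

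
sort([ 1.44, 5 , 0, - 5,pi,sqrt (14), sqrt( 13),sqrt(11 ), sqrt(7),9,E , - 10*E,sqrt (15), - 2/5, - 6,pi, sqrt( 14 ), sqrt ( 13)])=[- 10 * E, - 6, - 5,-2/5, 0 , 1.44,sqrt(7 ), E,pi, pi,sqrt(11), sqrt(13), sqrt( 13),sqrt (14), sqrt( 14), sqrt( 15),5,9]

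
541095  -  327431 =213664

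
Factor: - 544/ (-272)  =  2= 2^1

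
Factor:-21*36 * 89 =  - 2^2*3^3*7^1*89^1 = - 67284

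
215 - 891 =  - 676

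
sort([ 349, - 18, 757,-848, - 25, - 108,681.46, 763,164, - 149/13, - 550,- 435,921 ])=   [ - 848, - 550, - 435,-108, - 25, - 18,  -  149/13,164, 349, 681.46,757,763, 921]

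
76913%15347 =178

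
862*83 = 71546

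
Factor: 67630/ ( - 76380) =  - 2^( - 1 )*3^ (- 1)*19^( - 1)*67^(-1 )*6763^1  =  - 6763/7638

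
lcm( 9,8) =72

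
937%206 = 113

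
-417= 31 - 448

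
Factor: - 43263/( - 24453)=23/13 = 13^ ( - 1 )*23^1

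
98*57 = 5586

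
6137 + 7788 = 13925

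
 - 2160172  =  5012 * ( - 431) 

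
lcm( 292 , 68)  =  4964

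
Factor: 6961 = 6961^1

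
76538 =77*994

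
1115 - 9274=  - 8159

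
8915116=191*46676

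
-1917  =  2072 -3989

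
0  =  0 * 4858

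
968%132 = 44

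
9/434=9/434= 0.02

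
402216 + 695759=1097975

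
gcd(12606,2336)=2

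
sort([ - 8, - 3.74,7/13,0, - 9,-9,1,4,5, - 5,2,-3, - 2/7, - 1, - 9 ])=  [ - 9, - 9, - 9, - 8, - 5, - 3.74, - 3,-1,-2/7 , 0, 7/13,1, 2, 4,5 ] 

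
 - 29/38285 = - 1 + 38256/38285  =  - 0.00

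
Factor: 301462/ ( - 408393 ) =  - 2^1*3^(  -  2) * 7^1 * 61^1*353^1*45377^ ( -1) 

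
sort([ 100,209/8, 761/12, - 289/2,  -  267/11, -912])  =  [-912, - 289/2,-267/11,  209/8,761/12, 100]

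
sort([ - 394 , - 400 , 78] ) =[ - 400, -394,78]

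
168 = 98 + 70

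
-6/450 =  - 1/75=-0.01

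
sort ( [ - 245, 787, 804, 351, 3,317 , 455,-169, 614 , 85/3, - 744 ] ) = [ - 744,-245,  -  169, 3, 85/3, 317,351,455,614, 787,804 ] 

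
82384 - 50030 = 32354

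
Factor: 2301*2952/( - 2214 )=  - 3068 = - 2^2*13^1*59^1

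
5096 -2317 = 2779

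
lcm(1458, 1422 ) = 115182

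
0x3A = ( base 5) 213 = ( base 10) 58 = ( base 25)28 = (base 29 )20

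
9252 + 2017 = 11269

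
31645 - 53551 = - 21906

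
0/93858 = 0 = 0.00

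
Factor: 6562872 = 2^3 *3^2*91151^1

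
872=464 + 408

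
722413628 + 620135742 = 1342549370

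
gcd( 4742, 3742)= 2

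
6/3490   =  3/1745 = 0.00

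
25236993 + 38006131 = 63243124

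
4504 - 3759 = 745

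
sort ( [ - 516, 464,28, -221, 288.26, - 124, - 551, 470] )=[ - 551, - 516 ,-221, - 124,28,288.26, 464,470] 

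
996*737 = 734052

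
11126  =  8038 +3088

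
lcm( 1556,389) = 1556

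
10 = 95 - 85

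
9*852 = 7668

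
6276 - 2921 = 3355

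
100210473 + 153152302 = 253362775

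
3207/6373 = 3207/6373 = 0.50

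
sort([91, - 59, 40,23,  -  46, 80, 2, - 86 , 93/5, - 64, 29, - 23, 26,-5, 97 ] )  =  [ - 86,  -  64,-59, - 46 , - 23, - 5,2, 93/5, 23 , 26,29 , 40, 80,91,97] 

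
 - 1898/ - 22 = 949/11 = 86.27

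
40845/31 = 1317+18/31 = 1317.58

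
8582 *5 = 42910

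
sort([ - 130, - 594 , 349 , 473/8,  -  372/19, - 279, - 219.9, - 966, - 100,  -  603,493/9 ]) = [ - 966,-603, - 594, - 279 ,  -  219.9, - 130, - 100 , - 372/19, 493/9, 473/8,349]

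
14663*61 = 894443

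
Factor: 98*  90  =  8820  =  2^2 * 3^2 * 5^1 * 7^2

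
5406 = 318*17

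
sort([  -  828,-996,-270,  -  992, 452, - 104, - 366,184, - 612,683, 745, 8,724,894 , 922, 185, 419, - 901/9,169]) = [ - 996,-992, - 828 ,  -  612, - 366, - 270, - 104,-901/9, 8,169, 184, 185, 419, 452,683, 724, 745, 894  ,  922 ]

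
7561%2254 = 799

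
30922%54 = 34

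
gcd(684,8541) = 9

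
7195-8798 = -1603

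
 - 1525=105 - 1630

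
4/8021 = 4/8021=0.00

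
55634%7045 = 6319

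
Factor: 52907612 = 2^2*13226903^1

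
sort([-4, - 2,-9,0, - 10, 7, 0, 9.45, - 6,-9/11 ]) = [-10, - 9, - 6, -4, - 2,  -  9/11 , 0, 0,7, 9.45] 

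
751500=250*3006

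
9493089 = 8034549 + 1458540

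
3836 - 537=3299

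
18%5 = 3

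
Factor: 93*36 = 2^2*3^3 *31^1 =3348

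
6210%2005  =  195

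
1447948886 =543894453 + 904054433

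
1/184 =1/184  =  0.01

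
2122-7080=-4958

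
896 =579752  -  578856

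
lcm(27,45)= 135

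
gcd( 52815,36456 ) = 21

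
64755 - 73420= - 8665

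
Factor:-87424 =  - 2^7*683^1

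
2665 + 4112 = 6777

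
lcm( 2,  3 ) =6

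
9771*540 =5276340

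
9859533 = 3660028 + 6199505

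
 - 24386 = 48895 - 73281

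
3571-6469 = - 2898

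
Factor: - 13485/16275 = -29/35 = -  5^ ( - 1 )*7^( - 1 )*29^1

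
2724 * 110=299640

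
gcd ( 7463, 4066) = 1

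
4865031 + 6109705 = 10974736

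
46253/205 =46253/205 = 225.62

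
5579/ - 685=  - 9 + 586/685  =  -8.14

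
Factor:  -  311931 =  - 3^4*3851^1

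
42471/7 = 6067 + 2/7 = 6067.29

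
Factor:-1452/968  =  -3/2 = - 2^( - 1) * 3^1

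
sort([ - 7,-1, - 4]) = [  -  7  , - 4, - 1 ]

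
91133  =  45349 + 45784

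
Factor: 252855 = 3^3*5^1*1873^1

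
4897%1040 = 737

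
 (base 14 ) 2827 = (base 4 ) 1232303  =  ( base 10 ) 7091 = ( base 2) 1101110110011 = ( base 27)9jh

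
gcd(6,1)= 1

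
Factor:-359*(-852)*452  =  2^4 * 3^1*71^1*113^1*359^1 = 138252336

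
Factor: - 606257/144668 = - 989/236  =  - 2^( - 2 )*23^1*43^1*59^ ( - 1)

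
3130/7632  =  1565/3816 = 0.41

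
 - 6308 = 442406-448714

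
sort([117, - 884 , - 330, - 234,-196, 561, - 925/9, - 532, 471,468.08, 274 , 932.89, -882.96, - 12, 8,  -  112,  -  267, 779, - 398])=[ -884 , - 882.96,-532, - 398, - 330, -267, - 234,-196, - 112,-925/9,  -  12, 8,  117,274, 468.08,471,561, 779 , 932.89 ]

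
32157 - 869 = 31288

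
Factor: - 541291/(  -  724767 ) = 3^(  -  1 ) * 19^1*31^1*919^1*241589^( - 1 ) 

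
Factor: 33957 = 3^2 * 7^3*11^1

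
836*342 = 285912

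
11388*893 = 10169484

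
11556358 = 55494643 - 43938285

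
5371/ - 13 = -414+ 11/13= -413.15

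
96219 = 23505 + 72714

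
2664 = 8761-6097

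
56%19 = 18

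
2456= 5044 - 2588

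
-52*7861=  - 408772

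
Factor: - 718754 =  - 2^1*359377^1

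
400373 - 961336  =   - 560963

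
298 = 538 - 240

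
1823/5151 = 1823/5151 = 0.35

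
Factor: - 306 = -2^1*3^2 * 17^1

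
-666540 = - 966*690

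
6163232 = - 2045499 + 8208731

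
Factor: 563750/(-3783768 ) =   -  2^(  -  2 )*3^(  -  1) * 5^4*11^1*37^( - 1 ) * 41^1*4261^( - 1 )= -281875/1891884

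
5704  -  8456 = -2752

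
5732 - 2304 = 3428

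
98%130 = 98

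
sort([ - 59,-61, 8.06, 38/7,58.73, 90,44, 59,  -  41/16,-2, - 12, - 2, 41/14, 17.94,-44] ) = [ - 61, - 59,-44,  -  12,- 41/16,-2, - 2,41/14, 38/7, 8.06,17.94, 44, 58.73 , 59, 90]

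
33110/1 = 33110 = 33110.00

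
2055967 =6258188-4202221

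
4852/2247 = 4852/2247=2.16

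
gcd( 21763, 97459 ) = 1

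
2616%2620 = 2616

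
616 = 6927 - 6311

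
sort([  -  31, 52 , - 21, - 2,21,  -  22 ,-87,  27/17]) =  [ - 87, - 31,  -  22, - 21 , - 2, 27/17,  21,52 ]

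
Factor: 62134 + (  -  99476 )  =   - 37342 = - 2^1*18671^1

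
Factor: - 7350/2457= -2^1 * 3^( - 2)*5^2*7^1*13^( - 1)  =  - 350/117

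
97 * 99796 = 9680212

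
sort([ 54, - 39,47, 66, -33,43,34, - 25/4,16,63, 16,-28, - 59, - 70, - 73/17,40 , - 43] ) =[  -  70, - 59,-43, - 39,  -  33,  -  28, - 25/4, - 73/17,16,16,34, 40, 43,47,54, 63, 66] 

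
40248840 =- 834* ( - 48260)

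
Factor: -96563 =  - 61^1*1583^1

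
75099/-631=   -75099/631 = -119.02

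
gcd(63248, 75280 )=16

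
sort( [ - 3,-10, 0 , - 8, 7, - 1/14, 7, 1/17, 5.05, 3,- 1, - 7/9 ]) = [-10, - 8, - 3 ,- 1, - 7/9, - 1/14, 0, 1/17,  3 , 5.05, 7, 7 ] 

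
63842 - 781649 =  - 717807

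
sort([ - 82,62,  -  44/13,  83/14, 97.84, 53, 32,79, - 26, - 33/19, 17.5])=[ - 82,  -  26,-44/13, - 33/19, 83/14,17.5,32,53, 62 , 79,97.84]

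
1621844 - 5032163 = - 3410319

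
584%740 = 584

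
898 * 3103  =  2786494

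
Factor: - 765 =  - 3^2*5^1*17^1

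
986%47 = 46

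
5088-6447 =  - 1359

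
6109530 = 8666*705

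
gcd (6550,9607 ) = 1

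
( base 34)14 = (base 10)38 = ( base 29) 19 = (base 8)46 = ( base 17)24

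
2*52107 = 104214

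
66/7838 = 33/3919 = 0.01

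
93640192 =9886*9472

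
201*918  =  184518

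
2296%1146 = 4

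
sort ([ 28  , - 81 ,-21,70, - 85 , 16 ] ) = [ - 85, - 81, - 21, 16 , 28,  70]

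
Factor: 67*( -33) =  - 2211 = - 3^1*11^1 * 67^1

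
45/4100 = 9/820=   0.01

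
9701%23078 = 9701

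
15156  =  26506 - 11350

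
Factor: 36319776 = 2^5*3^1 *79^1*4789^1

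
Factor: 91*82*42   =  313404 = 2^2*3^1*7^2*13^1*41^1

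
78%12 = 6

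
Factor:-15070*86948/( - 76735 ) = 262061272/15347 = 2^3*11^1*103^(-1 )*137^1*149^( - 1)*21737^1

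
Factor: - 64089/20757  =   - 3^1*11^( - 1)*17^( - 1 ) *37^ ( - 1)*7121^1 = - 21363/6919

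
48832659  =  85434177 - 36601518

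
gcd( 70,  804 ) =2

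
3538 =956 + 2582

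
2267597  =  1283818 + 983779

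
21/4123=3/589 = 0.01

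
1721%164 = 81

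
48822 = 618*79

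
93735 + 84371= 178106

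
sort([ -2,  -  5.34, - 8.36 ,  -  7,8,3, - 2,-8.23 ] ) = [ - 8.36, - 8.23, - 7,-5.34, - 2, - 2, 3, 8 ]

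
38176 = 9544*4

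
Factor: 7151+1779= 2^1*5^1*19^1*47^1  =  8930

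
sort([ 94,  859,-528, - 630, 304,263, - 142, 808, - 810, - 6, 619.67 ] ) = [-810, - 630, -528, - 142, - 6, 94,263,304, 619.67,808,859 ] 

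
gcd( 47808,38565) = 9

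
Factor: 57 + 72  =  129 =3^1*43^1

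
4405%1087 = 57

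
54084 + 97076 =151160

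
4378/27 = 4378/27  =  162.15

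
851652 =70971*12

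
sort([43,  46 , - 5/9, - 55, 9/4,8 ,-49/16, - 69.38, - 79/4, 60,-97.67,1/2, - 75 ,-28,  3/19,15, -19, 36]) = [ - 97.67, - 75, - 69.38 , - 55, - 28 , - 79/4,  -  19,- 49/16, - 5/9,3/19,1/2,9/4, 8,15,36,43 , 46,60] 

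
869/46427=869/46427 = 0.02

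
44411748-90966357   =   - 46554609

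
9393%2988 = 429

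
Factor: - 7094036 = - 2^2*71^1*24979^1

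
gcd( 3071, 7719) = 83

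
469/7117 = 469/7117= 0.07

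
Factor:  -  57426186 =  - 2^1 *3^1*9571031^1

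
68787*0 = 0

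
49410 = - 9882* (  -  5)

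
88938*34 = 3023892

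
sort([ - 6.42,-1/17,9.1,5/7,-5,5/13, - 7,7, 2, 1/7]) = [-7, - 6.42,-5, - 1/17, 1/7,5/13, 5/7,2 , 7,9.1 ] 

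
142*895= 127090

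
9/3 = 3 = 3.00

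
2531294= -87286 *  ( - 29 )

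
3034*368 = 1116512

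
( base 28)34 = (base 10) 88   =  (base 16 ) 58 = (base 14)64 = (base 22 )40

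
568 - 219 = 349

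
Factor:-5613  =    -  3^1*1871^1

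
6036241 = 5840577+195664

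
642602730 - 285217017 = 357385713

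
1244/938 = 622/469 = 1.33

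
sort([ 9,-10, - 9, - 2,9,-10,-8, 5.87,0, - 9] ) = [ - 10,-10, - 9, -9,  -  8 ,-2,0,5.87,9, 9 ]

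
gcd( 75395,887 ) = 887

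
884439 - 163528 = 720911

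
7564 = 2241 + 5323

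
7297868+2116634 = 9414502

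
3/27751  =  3/27751 = 0.00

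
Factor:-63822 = - 2^1*3^1*11^1*967^1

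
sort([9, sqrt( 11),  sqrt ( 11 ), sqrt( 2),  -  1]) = [ - 1, sqrt ( 2 ),sqrt(11 ) , sqrt (11 ), 9 ] 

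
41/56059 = 41/56059 = 0.00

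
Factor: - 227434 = - 2^1*113717^1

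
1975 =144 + 1831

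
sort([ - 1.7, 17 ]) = [-1.7,17 ]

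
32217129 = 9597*3357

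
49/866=49/866 = 0.06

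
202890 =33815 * 6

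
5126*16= 82016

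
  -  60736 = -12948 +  - 47788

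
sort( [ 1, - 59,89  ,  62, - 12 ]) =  [ - 59, - 12,1,  62, 89 ]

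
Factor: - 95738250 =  - 2^1*3^1*5^3*107^1*1193^1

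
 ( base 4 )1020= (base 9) 80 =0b1001000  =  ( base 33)26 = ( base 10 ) 72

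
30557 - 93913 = -63356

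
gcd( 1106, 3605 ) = 7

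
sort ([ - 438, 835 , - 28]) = [-438, - 28,835]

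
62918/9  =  6990 + 8/9 = 6990.89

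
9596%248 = 172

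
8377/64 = 130 + 57/64 = 130.89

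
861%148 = 121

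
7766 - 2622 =5144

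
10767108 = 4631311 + 6135797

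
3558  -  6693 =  - 3135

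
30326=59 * 514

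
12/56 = 3/14 = 0.21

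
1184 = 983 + 201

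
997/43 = 23+8/43 = 23.19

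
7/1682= 7/1682 = 0.00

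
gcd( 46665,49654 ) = 61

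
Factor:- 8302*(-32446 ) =269366692=2^2 * 7^1*593^1*16223^1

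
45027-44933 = 94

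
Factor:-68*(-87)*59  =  2^2*3^1*17^1*29^1*59^1 = 349044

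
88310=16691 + 71619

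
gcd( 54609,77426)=1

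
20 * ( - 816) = - 16320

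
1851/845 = 2 + 161/845 = 2.19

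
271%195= 76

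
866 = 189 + 677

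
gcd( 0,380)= 380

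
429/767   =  33/59 = 0.56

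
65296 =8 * 8162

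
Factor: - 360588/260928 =-2^( - 4 )*3^( - 2)*199^1 = - 199/144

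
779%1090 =779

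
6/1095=2/365=   0.01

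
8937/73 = 122 + 31/73 = 122.42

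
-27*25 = -675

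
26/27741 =26/27741 = 0.00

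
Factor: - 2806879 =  - 1109^1*2531^1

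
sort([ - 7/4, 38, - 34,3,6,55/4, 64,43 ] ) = [ - 34, - 7/4,3,6,55/4,38, 43, 64]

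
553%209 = 135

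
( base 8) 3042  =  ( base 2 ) 11000100010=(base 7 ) 4402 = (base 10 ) 1570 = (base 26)28A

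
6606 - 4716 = 1890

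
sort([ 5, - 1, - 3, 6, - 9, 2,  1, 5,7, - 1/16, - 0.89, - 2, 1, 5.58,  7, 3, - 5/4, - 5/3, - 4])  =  [ - 9 , - 4, - 3, - 2, - 5/3, - 5/4, - 1, - 0.89, - 1/16, 1,1,2, 3, 5,5, 5.58,  6, 7,7] 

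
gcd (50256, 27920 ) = 5584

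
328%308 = 20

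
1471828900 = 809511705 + 662317195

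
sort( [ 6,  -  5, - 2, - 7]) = [-7,-5, - 2,  6]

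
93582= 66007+27575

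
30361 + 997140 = 1027501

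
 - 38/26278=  - 19/13139 =- 0.00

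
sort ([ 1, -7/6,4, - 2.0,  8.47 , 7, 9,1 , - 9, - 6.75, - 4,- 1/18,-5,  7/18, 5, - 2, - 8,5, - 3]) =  [- 9,-8, - 6.75,-5, - 4,-3,- 2.0,-2,-7/6,-1/18, 7/18,  1,  1,4,5, 5,7  ,  8.47 , 9 ]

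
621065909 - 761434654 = -140368745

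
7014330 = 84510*83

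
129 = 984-855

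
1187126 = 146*8131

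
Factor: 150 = 2^1*3^1*5^2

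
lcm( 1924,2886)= 5772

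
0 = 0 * 7845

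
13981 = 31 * 451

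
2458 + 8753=11211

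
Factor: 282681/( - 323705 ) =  - 441/505  =  - 3^2 * 5^ ( - 1 ) * 7^2 * 101^( - 1)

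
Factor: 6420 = 2^2*3^1*5^1*107^1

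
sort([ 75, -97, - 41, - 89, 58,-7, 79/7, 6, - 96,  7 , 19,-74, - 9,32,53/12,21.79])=[ - 97, - 96, - 89,  -  74 , - 41, - 9, - 7, 53/12, 6 , 7, 79/7, 19,21.79,32,58,75]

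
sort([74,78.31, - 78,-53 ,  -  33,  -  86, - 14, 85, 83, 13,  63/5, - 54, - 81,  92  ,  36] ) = [ - 86, - 81, - 78 ,  -  54 , - 53,- 33 , - 14, 63/5,13, 36, 74, 78.31, 83, 85, 92 ]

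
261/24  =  10 + 7/8 = 10.88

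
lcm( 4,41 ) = 164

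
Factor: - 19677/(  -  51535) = 21/55=3^1*5^( - 1)*7^1*11^( - 1)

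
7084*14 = 99176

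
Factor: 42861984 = 2^5*3^1*11^1*37^1*1097^1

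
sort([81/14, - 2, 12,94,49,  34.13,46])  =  [-2, 81/14, 12,  34.13, 46,49,94]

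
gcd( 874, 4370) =874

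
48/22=2 + 2/11 =2.18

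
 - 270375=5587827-5858202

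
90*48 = 4320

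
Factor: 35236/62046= 2^1*3^( - 4 ) * 23^1  =  46/81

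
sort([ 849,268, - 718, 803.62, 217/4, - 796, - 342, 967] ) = [ - 796,  -  718, - 342, 217/4, 268,803.62,  849 , 967 ]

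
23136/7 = 23136/7=3305.14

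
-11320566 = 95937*( - 118)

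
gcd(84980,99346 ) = 2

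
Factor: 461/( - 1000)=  - 2^(- 3)*5^( - 3 ) * 461^1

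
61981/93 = 666 + 43/93 = 666.46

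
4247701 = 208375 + 4039326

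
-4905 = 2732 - 7637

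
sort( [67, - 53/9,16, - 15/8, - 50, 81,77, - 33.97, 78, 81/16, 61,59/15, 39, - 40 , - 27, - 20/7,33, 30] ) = [ - 50, - 40, - 33.97, - 27, - 53/9, - 20/7, - 15/8,59/15, 81/16, 16,30,  33, 39 , 61 , 67 , 77, 78, 81 ]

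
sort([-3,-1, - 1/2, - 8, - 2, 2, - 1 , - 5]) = [ - 8 ,-5, - 3,-2, - 1, - 1, - 1/2,2]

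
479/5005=479/5005 = 0.10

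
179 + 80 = 259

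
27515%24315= 3200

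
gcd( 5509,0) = 5509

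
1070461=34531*31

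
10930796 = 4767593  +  6163203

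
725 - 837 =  - 112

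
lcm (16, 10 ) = 80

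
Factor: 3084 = 2^2*3^1* 257^1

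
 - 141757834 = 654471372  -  796229206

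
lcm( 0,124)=0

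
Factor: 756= 2^2*3^3*7^1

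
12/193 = 12/193 = 0.06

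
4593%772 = 733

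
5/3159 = 5/3159 = 0.00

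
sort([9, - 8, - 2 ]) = [ - 8 , - 2,9 ] 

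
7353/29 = 253+16/29 = 253.55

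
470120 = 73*6440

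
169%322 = 169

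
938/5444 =469/2722 = 0.17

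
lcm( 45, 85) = 765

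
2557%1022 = 513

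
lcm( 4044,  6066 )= 12132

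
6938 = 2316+4622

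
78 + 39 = 117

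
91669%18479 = 17753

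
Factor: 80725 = 5^2 * 3229^1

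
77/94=77/94 = 0.82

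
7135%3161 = 813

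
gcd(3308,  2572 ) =4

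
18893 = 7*2699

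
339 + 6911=7250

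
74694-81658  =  -6964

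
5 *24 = 120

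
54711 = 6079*9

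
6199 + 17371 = 23570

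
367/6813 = 367/6813 = 0.05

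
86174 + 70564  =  156738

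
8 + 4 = 12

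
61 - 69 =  - 8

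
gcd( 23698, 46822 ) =82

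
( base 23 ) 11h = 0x239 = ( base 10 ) 569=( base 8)1071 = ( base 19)1AI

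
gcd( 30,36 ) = 6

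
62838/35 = 1795 + 13/35 =1795.37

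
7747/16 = 484 + 3/16 = 484.19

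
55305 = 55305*1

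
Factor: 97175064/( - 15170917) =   -  2^3*3^1*7^1 *571^1*1013^1*15170917^(-1) 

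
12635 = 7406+5229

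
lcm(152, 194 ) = 14744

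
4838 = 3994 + 844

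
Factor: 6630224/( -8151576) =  - 828778/1018947 = -2^1*3^ ( - 1 )*339649^ ( - 1)*414389^1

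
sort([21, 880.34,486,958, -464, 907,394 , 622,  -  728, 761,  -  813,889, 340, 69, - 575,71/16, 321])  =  [  -  813,-728,  -  575,-464, 71/16, 21,69, 321, 340, 394,486, 622,761, 880.34 , 889,907, 958] 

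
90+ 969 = 1059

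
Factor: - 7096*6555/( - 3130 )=4651428/313 = 2^2*3^1*19^1*23^1 * 313^(-1)* 887^1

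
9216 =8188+1028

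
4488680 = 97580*46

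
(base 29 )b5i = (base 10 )9414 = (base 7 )36306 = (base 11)7089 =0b10010011000110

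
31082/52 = 15541/26 = 597.73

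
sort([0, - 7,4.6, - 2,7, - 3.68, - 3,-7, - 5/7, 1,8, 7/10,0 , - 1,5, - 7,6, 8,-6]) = [-7  , - 7, - 7,-6, - 3.68, - 3, - 2, - 1, - 5/7, 0,0, 7/10,1, 4.6,5,  6,7,8,8 ] 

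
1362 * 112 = 152544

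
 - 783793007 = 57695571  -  841488578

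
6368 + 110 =6478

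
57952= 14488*4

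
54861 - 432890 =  - 378029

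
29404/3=9801 + 1/3   =  9801.33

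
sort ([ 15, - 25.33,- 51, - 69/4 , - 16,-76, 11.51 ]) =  [ - 76 , - 51, - 25.33,  -  69/4, - 16, 11.51, 15 ] 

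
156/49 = 3+ 9/49  =  3.18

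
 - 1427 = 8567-9994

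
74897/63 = 74897/63 = 1188.84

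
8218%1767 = 1150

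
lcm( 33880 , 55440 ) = 609840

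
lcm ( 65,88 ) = 5720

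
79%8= 7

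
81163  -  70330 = 10833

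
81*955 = 77355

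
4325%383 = 112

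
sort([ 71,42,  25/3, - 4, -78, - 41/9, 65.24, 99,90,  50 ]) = [ - 78 , - 41/9, - 4,  25/3,42,  50, 65.24, 71, 90, 99] 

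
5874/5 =1174  +  4/5 = 1174.80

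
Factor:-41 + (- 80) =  - 121 = - 11^2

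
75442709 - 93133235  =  -17690526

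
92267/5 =92267/5 = 18453.40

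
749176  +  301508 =1050684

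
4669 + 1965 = 6634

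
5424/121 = 5424/121 = 44.83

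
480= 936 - 456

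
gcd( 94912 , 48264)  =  8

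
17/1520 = 17/1520 = 0.01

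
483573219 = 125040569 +358532650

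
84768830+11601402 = 96370232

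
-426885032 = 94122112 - 521007144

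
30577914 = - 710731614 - -741309528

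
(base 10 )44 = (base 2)101100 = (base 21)22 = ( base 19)26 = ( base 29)1F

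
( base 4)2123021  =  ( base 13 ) 469a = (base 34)8K1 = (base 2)10011011001001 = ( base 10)9929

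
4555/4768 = 4555/4768 = 0.96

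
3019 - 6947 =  - 3928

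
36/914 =18/457 = 0.04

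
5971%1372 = 483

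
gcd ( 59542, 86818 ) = 2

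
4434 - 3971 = 463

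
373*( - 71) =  -26483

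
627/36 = 209/12 = 17.42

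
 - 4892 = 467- 5359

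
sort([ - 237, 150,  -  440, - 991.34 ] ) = [ -991.34, - 440,-237, 150]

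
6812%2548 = 1716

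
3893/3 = 1297 + 2/3 = 1297.67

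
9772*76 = 742672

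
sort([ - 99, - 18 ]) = [ - 99,-18 ]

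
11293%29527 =11293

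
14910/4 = 7455/2 =3727.50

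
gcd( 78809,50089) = 1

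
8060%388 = 300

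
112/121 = 112/121 = 0.93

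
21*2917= 61257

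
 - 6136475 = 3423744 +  - 9560219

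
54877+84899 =139776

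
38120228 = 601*63428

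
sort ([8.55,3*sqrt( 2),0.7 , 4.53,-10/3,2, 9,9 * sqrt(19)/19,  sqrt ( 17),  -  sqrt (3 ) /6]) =[-10/3, -sqrt(3) /6,0.7,  2,9*sqrt ( 19)/19,sqrt( 17 ),  3 * sqrt( 2) , 4.53,8.55,9] 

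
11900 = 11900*1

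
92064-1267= 90797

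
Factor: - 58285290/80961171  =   - 2^1*5^1 * 7^1*277549^1* 26987057^( - 1) = - 19428430/26987057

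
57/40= 1 + 17/40 = 1.43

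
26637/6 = 4439 + 1/2 = 4439.50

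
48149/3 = 48149/3 = 16049.67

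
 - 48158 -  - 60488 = 12330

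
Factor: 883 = 883^1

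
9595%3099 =298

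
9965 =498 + 9467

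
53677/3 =17892 + 1/3= 17892.33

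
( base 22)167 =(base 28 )M7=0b1001101111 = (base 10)623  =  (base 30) KN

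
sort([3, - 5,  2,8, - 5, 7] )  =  [ -5,-5, 2, 3,7 , 8 ]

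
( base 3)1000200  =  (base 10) 747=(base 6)3243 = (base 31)O3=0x2EB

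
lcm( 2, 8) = 8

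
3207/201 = 1069/67  =  15.96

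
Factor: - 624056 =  - 2^3 * 78007^1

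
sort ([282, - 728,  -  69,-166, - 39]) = [ - 728,-166,-69,-39, 282] 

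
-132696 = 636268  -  768964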